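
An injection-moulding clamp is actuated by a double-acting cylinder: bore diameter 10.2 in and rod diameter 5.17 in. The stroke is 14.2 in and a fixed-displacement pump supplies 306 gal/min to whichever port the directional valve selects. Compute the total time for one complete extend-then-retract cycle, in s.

Cap-side area A_cap = π/4 × (10.2 in)² = 81.71 in^2
Rod-side annular area A_ann = π/4 × (10.2² − 5.17²) = 60.72 in^2
t_ext = A_cap·L/Q = 0.9849 s
t_ret = A_ann·L/Q = 0.7319 s
t_cycle = t_ext + t_ret

t ≈ 1.72 s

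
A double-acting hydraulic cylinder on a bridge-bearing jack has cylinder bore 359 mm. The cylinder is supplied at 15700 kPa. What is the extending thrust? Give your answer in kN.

Cap-side area A_cap = π/4 × (359 mm)² = 1.012e5 mm^2
F = P × A_cap = 15700 kPa × A_cap

F ≈ 1590 kN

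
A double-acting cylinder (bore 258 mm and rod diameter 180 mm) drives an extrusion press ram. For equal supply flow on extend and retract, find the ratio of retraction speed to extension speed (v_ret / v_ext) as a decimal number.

v_ret/v_ext ≈ 1.95

Cap-side area A_cap = π/4 × (258 mm)² = 52280 mm^2
Rod-side annular area A_ann = π/4 × (258² − 180²) = 26830 mm^2
For equal Q, v ∝ 1/A, so v_ret/v_ext = A_cap/A_ann.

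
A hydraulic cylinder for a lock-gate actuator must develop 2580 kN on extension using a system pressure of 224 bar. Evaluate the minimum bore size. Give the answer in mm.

D ≈ 383 mm

Extension force acts on the full piston face: F = P × (π/4)D².
D = √(4F / (πP)) = √(4 × 2580 kN / (π × 224 bar))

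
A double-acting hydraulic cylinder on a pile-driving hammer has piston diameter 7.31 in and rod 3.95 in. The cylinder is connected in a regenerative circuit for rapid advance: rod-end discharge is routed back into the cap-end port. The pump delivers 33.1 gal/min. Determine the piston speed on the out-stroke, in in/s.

v ≈ 10.4 in/s

In regeneration the rod-end outflow joins the pump flow into the cap end, so the net volume the pump must supply per unit advance equals the rod cross-section area.
Rod cross-section A_rod = π/4 × (3.95 in)² = 12.25 in^2
v = Q_pump / A_rod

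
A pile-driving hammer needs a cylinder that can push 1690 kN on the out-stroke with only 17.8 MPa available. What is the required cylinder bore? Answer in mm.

Extension force acts on the full piston face: F = P × (π/4)D².
D = √(4F / (πP)) = √(4 × 1690 kN / (π × 17.8 MPa))

D ≈ 348 mm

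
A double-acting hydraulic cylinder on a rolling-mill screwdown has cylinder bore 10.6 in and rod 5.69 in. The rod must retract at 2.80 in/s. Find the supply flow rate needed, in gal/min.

Q ≈ 45.7 gal/min

Rod-side annular area A_ann = π/4 × (10.6² − 5.69²) = 62.82 in^2
Q = A × v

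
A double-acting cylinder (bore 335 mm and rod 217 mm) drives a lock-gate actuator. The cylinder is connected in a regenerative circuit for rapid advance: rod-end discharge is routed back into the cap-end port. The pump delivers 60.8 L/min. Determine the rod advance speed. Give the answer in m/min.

v ≈ 1.64 m/min

In regeneration the rod-end outflow joins the pump flow into the cap end, so the net volume the pump must supply per unit advance equals the rod cross-section area.
Rod cross-section A_rod = π/4 × (217 mm)² = 36980 mm^2
v = Q_pump / A_rod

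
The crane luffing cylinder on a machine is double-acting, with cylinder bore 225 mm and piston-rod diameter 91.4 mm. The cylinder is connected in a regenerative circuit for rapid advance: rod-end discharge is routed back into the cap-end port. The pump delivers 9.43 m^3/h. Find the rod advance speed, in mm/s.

v ≈ 399 mm/s

In regeneration the rod-end outflow joins the pump flow into the cap end, so the net volume the pump must supply per unit advance equals the rod cross-section area.
Rod cross-section A_rod = π/4 × (91.4 mm)² = 6561 mm^2
v = Q_pump / A_rod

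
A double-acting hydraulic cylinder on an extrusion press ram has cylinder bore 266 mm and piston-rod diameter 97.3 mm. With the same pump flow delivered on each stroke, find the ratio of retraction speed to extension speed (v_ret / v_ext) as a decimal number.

v_ret/v_ext ≈ 1.15

Cap-side area A_cap = π/4 × (266 mm)² = 55570 mm^2
Rod-side annular area A_ann = π/4 × (266² − 97.3²) = 48140 mm^2
For equal Q, v ∝ 1/A, so v_ret/v_ext = A_cap/A_ann.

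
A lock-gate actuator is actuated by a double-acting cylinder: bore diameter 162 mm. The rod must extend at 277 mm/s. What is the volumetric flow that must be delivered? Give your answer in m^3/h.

Cap-side area A_cap = π/4 × (162 mm)² = 20610 mm^2
Q = A × v

Q ≈ 20.6 m^3/h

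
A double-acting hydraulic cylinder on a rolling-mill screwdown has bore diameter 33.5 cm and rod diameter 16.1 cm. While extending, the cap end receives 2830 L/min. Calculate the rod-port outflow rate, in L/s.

Cap-side area A_cap = π/4 × (33.5 cm)² = 881.4 cm^2
Rod-side annular area A_ann = π/4 × (33.5² − 16.1²) = 677.8 cm^2
Piston speed v = Q_in/A_cap; rod-end outflow Q_out = v × A_ann = Q_in × A_ann/A_cap.

Q_out ≈ 36.3 L/s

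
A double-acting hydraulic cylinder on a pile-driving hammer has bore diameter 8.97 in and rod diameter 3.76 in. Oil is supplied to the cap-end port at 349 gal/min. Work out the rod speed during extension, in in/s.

v ≈ 21.3 in/s

Cap-side area A_cap = π/4 × (8.97 in)² = 63.19 in^2
v = Q / A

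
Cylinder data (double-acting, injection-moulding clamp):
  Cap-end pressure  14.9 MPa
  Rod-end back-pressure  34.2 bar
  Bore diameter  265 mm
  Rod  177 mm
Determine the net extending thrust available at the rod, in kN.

Cap-side area A_cap = π/4 × (265 mm)² = 55150 mm^2
Rod-side annular area A_ann = π/4 × (265² − 177²) = 30550 mm^2
Net thrust = P_cap·A_cap − P_rod·A_ann = 821.8 kN − 104.5 kN

F ≈ 717 kN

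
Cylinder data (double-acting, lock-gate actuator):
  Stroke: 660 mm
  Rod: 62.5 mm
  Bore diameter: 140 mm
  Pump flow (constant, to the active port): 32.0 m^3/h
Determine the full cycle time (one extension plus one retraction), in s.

Cap-side area A_cap = π/4 × (140 mm)² = 15390 mm^2
Rod-side annular area A_ann = π/4 × (140² − 62.5²) = 12330 mm^2
t_ext = A_cap·L/Q = 1.143 s
t_ret = A_ann·L/Q = 0.9152 s
t_cycle = t_ext + t_ret

t ≈ 2.06 s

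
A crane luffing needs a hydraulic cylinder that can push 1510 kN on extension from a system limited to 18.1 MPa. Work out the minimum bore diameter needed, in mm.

Extension force acts on the full piston face: F = P × (π/4)D².
D = √(4F / (πP)) = √(4 × 1510 kN / (π × 18.1 MPa))

D ≈ 326 mm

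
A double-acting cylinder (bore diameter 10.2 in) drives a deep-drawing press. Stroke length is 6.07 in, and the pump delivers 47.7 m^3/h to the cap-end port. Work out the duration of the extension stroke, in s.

t ≈ 0.613 s

Cap-side area A_cap = π/4 × (10.2 in)² = 81.71 in^2
Swept volume V = A × L; t = V / Q = A·L / Q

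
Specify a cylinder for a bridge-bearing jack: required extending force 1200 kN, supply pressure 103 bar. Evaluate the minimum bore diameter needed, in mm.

D ≈ 385 mm

Extension force acts on the full piston face: F = P × (π/4)D².
D = √(4F / (πP)) = √(4 × 1200 kN / (π × 103 bar))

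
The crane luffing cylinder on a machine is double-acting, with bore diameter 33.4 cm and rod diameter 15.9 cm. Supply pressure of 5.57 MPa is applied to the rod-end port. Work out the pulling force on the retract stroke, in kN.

F ≈ 377 kN

Rod-side annular area A_ann = π/4 × (33.4² − 15.9²) = 677.6 cm^2
On retraction the pressure acts on the annular area (bore minus rod).
F = P × A_ann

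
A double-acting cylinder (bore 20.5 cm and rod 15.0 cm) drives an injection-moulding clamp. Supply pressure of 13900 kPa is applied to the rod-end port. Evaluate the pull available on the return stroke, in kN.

Rod-side annular area A_ann = π/4 × (20.5² − 15.0²) = 153.3 cm^2
On retraction the pressure acts on the annular area (bore minus rod).
F = P × A_ann

F ≈ 213 kN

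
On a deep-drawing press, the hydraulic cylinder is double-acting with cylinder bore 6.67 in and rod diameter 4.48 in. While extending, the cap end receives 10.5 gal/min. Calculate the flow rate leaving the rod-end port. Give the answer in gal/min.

Q_out ≈ 5.76 gal/min

Cap-side area A_cap = π/4 × (6.67 in)² = 34.94 in^2
Rod-side annular area A_ann = π/4 × (6.67² − 4.48²) = 19.18 in^2
Piston speed v = Q_in/A_cap; rod-end outflow Q_out = v × A_ann = Q_in × A_ann/A_cap.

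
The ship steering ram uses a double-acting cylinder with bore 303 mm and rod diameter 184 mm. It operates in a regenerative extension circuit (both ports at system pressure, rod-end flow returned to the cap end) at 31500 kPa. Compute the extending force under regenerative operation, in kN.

With equal pressure on both faces, forces on the annular region cancel; the net push is pressure × rod cross-section.
Rod cross-section A_rod = π/4 × (184 mm)² = 26590 mm^2
F = P × A_rod

F ≈ 838 kN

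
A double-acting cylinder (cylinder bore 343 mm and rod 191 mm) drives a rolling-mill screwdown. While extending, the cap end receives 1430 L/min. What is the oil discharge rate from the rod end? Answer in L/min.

Cap-side area A_cap = π/4 × (343 mm)² = 92400 mm^2
Rod-side annular area A_ann = π/4 × (343² − 191²) = 63750 mm^2
Piston speed v = Q_in/A_cap; rod-end outflow Q_out = v × A_ann = Q_in × A_ann/A_cap.

Q_out ≈ 987 L/min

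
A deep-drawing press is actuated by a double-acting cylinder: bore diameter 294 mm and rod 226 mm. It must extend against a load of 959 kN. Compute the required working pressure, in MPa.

P ≈ 14.1 MPa

Cap-side area A_cap = π/4 × (294 mm)² = 67890 mm^2
P = F / A = 959 kN / A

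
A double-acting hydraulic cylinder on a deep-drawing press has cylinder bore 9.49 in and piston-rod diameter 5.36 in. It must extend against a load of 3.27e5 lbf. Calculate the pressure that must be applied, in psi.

Cap-side area A_cap = π/4 × (9.49 in)² = 70.73 in^2
P = F / A = 3.27e5 lbf / A

P ≈ 4620 psi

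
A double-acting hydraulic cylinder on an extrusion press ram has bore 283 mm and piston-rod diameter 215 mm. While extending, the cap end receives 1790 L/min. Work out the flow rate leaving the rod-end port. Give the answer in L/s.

Cap-side area A_cap = π/4 × (283 mm)² = 62900 mm^2
Rod-side annular area A_ann = π/4 × (283² − 215²) = 26600 mm^2
Piston speed v = Q_in/A_cap; rod-end outflow Q_out = v × A_ann = Q_in × A_ann/A_cap.

Q_out ≈ 12.6 L/s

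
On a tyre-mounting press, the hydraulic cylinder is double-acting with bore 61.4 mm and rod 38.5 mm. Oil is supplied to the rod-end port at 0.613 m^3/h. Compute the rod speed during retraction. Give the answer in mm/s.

v ≈ 94.8 mm/s

Rod-side annular area A_ann = π/4 × (61.4² − 38.5²) = 1797 mm^2
Flow into the rod-end port fills the annular volume.
v = Q / A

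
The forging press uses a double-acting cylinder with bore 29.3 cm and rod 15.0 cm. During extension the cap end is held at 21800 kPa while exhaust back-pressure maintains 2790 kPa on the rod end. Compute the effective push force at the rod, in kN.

Cap-side area A_cap = π/4 × (29.3 cm)² = 674.3 cm^2
Rod-side annular area A_ann = π/4 × (29.3² − 15.0²) = 497.5 cm^2
Net thrust = P_cap·A_cap − P_rod·A_ann = 1470 kN − 138.8 kN

F ≈ 1330 kN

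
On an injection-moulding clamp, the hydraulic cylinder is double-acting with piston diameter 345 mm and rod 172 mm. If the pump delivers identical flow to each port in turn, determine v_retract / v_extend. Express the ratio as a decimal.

Cap-side area A_cap = π/4 × (345 mm)² = 93480 mm^2
Rod-side annular area A_ann = π/4 × (345² − 172²) = 70250 mm^2
For equal Q, v ∝ 1/A, so v_ret/v_ext = A_cap/A_ann.

v_ret/v_ext ≈ 1.33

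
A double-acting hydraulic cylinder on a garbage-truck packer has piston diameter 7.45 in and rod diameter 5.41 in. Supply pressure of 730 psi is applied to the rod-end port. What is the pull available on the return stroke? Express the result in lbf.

F ≈ 15000 lbf

Rod-side annular area A_ann = π/4 × (7.45² − 5.41²) = 20.60 in^2
On retraction the pressure acts on the annular area (bore minus rod).
F = P × A_ann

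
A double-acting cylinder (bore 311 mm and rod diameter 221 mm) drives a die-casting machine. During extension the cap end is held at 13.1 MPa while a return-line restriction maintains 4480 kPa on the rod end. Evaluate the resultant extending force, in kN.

F ≈ 827 kN

Cap-side area A_cap = π/4 × (311 mm)² = 75960 mm^2
Rod-side annular area A_ann = π/4 × (311² − 221²) = 37600 mm^2
Net thrust = P_cap·A_cap − P_rod·A_ann = 995.1 kN − 168.5 kN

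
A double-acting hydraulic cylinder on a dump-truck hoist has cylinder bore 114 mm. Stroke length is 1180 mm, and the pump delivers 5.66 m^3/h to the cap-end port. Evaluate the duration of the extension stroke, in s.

Cap-side area A_cap = π/4 × (114 mm)² = 10210 mm^2
Swept volume V = A × L; t = V / Q = A·L / Q

t ≈ 7.66 s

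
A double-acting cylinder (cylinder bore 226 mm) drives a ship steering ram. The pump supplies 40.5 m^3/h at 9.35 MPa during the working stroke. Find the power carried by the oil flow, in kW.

W ≈ 105 kW

Hydraulic power = P × Q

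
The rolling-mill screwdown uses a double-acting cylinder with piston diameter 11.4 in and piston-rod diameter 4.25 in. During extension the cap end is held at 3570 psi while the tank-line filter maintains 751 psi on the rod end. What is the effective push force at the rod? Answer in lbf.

F ≈ 2.98e5 lbf

Cap-side area A_cap = π/4 × (11.4 in)² = 102.1 in^2
Rod-side annular area A_ann = π/4 × (11.4² − 4.25²) = 87.88 in^2
Net thrust = P_cap·A_cap − P_rod·A_ann = 3.644e5 lbf − 66000 lbf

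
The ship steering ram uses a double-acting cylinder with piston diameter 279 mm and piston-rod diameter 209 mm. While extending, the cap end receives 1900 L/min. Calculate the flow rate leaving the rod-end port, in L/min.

Q_out ≈ 834 L/min

Cap-side area A_cap = π/4 × (279 mm)² = 61140 mm^2
Rod-side annular area A_ann = π/4 × (279² − 209²) = 26830 mm^2
Piston speed v = Q_in/A_cap; rod-end outflow Q_out = v × A_ann = Q_in × A_ann/A_cap.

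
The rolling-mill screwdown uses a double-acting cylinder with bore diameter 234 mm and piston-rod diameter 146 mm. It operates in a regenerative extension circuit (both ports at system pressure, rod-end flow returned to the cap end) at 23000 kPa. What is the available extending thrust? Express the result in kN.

With equal pressure on both faces, forces on the annular region cancel; the net push is pressure × rod cross-section.
Rod cross-section A_rod = π/4 × (146 mm)² = 16740 mm^2
F = P × A_rod

F ≈ 385 kN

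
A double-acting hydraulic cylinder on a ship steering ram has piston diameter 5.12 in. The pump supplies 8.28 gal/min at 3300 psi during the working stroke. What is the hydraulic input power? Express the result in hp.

W ≈ 15.9 hp

Hydraulic power = P × Q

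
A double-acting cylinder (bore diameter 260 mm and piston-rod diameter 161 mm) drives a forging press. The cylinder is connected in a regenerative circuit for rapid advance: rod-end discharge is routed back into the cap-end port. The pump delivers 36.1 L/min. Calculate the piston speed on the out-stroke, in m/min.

In regeneration the rod-end outflow joins the pump flow into the cap end, so the net volume the pump must supply per unit advance equals the rod cross-section area.
Rod cross-section A_rod = π/4 × (161 mm)² = 20360 mm^2
v = Q_pump / A_rod

v ≈ 1.77 m/min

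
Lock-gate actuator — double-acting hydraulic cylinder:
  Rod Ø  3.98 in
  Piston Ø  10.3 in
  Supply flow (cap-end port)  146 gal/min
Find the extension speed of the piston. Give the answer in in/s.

Cap-side area A_cap = π/4 × (10.3 in)² = 83.32 in^2
v = Q / A

v ≈ 6.75 in/s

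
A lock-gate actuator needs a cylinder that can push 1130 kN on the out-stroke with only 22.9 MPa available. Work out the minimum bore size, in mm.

D ≈ 251 mm

Extension force acts on the full piston face: F = P × (π/4)D².
D = √(4F / (πP)) = √(4 × 1130 kN / (π × 22.9 MPa))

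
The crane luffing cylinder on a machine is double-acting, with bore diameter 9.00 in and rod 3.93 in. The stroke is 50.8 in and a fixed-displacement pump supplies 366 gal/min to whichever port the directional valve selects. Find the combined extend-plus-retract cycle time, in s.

t ≈ 4.15 s

Cap-side area A_cap = π/4 × (9.00 in)² = 63.62 in^2
Rod-side annular area A_ann = π/4 × (9.00² − 3.93²) = 51.49 in^2
t_ext = A_cap·L/Q = 2.293 s
t_ret = A_ann·L/Q = 1.856 s
t_cycle = t_ext + t_ret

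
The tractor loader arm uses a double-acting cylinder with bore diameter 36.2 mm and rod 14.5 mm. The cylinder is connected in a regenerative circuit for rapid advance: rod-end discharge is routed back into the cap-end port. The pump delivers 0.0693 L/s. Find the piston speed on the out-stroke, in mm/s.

v ≈ 420 mm/s

In regeneration the rod-end outflow joins the pump flow into the cap end, so the net volume the pump must supply per unit advance equals the rod cross-section area.
Rod cross-section A_rod = π/4 × (14.5 mm)² = 165.1 mm^2
v = Q_pump / A_rod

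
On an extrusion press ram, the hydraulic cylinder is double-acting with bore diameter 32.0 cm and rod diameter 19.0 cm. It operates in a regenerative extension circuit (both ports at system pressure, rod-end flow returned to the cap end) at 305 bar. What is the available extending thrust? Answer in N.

F ≈ 8.65e5 N

With equal pressure on both faces, forces on the annular region cancel; the net push is pressure × rod cross-section.
Rod cross-section A_rod = π/4 × (19.0 cm)² = 283.5 cm^2
F = P × A_rod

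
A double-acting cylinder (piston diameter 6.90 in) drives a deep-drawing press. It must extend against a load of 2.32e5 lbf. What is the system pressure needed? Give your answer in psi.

P ≈ 6200 psi

Cap-side area A_cap = π/4 × (6.90 in)² = 37.39 in^2
P = F / A = 2.32e5 lbf / A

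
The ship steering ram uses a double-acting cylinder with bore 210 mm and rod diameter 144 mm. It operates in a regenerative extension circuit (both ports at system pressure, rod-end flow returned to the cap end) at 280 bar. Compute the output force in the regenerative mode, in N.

F ≈ 4.56e5 N

With equal pressure on both faces, forces on the annular region cancel; the net push is pressure × rod cross-section.
Rod cross-section A_rod = π/4 × (144 mm)² = 16290 mm^2
F = P × A_rod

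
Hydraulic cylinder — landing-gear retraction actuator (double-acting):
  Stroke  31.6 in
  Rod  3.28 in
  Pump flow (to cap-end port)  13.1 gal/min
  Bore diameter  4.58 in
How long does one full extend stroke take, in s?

Cap-side area A_cap = π/4 × (4.58 in)² = 16.47 in^2
Swept volume V = A × L; t = V / Q = A·L / Q

t ≈ 10.3 s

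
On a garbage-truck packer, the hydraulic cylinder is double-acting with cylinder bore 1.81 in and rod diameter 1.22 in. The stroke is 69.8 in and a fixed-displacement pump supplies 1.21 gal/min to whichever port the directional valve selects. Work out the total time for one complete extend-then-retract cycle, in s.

Cap-side area A_cap = π/4 × (1.81 in)² = 2.573 in^2
Rod-side annular area A_ann = π/4 × (1.81² − 1.22²) = 1.404 in^2
t_ext = A_cap·L/Q = 38.55 s
t_ret = A_ann·L/Q = 21.04 s
t_cycle = t_ext + t_ret

t ≈ 59.6 s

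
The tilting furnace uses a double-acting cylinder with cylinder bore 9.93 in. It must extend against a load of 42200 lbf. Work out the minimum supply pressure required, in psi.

P ≈ 545 psi

Cap-side area A_cap = π/4 × (9.93 in)² = 77.44 in^2
P = F / A = 42200 lbf / A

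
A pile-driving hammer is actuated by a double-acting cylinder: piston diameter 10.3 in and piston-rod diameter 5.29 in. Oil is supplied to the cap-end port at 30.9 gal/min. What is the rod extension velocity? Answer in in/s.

Cap-side area A_cap = π/4 × (10.3 in)² = 83.32 in^2
v = Q / A

v ≈ 1.43 in/s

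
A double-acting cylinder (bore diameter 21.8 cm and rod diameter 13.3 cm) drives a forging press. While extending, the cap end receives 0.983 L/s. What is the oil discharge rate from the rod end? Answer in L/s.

Cap-side area A_cap = π/4 × (21.8 cm)² = 373.3 cm^2
Rod-side annular area A_ann = π/4 × (21.8² − 13.3²) = 234.3 cm^2
Piston speed v = Q_in/A_cap; rod-end outflow Q_out = v × A_ann = Q_in × A_ann/A_cap.

Q_out ≈ 0.617 L/s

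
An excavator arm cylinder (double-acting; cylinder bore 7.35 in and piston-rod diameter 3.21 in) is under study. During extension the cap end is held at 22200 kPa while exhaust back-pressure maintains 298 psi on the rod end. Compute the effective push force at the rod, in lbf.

F ≈ 1.26e5 lbf

Cap-side area A_cap = π/4 × (7.35 in)² = 42.43 in^2
Rod-side annular area A_ann = π/4 × (7.35² − 3.21²) = 34.34 in^2
Net thrust = P_cap·A_cap − P_rod·A_ann = 1.366e5 lbf − 10230 lbf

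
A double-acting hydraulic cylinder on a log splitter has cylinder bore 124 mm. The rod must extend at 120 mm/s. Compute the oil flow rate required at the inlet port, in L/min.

Cap-side area A_cap = π/4 × (124 mm)² = 12080 mm^2
Q = A × v

Q ≈ 86.9 L/min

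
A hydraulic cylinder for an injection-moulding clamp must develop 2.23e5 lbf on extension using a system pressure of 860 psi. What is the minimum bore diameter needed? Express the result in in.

Extension force acts on the full piston face: F = P × (π/4)D².
D = √(4F / (πP)) = √(4 × 2.23e5 lbf / (π × 860 psi))

D ≈ 18.2 in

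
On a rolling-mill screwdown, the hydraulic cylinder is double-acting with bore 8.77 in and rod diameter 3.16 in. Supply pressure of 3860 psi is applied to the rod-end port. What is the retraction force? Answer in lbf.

Rod-side annular area A_ann = π/4 × (8.77² − 3.16²) = 52.56 in^2
On retraction the pressure acts on the annular area (bore minus rod).
F = P × A_ann

F ≈ 2.03e5 lbf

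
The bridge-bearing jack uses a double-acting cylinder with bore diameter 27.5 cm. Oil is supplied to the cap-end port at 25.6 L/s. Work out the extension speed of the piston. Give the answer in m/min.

Cap-side area A_cap = π/4 × (27.5 cm)² = 594.0 cm^2
v = Q / A

v ≈ 25.9 m/min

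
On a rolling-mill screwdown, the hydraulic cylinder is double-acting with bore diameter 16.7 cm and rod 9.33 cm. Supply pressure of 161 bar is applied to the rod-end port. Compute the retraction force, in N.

Rod-side annular area A_ann = π/4 × (16.7² − 9.33²) = 150.7 cm^2
On retraction the pressure acts on the annular area (bore minus rod).
F = P × A_ann

F ≈ 2.43e5 N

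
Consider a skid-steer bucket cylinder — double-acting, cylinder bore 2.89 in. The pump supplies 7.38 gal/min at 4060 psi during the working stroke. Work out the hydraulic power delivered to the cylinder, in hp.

W ≈ 17.5 hp

Hydraulic power = P × Q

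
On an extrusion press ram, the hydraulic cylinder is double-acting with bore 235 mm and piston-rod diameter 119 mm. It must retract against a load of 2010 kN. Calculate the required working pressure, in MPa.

P ≈ 62.3 MPa

Rod-side annular area A_ann = π/4 × (235² − 119²) = 32250 mm^2
Retraction: pressure acts on the annular area.
P = F / A = 2010 kN / A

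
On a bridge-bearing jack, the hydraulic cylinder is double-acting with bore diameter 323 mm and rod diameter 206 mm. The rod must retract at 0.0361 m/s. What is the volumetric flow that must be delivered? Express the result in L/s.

Q ≈ 1.75 L/s

Rod-side annular area A_ann = π/4 × (323² − 206²) = 48610 mm^2
Q = A × v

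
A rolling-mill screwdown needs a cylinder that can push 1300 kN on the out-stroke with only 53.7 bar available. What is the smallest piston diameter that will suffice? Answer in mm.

D ≈ 555 mm

Extension force acts on the full piston face: F = P × (π/4)D².
D = √(4F / (πP)) = √(4 × 1300 kN / (π × 53.7 bar))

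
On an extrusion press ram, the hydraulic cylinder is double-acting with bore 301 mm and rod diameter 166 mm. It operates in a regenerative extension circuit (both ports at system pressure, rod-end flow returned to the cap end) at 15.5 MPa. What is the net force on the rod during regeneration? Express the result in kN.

With equal pressure on both faces, forces on the annular region cancel; the net push is pressure × rod cross-section.
Rod cross-section A_rod = π/4 × (166 mm)² = 21640 mm^2
F = P × A_rod

F ≈ 335 kN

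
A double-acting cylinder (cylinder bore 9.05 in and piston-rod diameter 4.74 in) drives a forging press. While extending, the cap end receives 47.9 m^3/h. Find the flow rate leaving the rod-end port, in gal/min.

Cap-side area A_cap = π/4 × (9.05 in)² = 64.33 in^2
Rod-side annular area A_ann = π/4 × (9.05² − 4.74²) = 46.68 in^2
Piston speed v = Q_in/A_cap; rod-end outflow Q_out = v × A_ann = Q_in × A_ann/A_cap.

Q_out ≈ 153 gal/min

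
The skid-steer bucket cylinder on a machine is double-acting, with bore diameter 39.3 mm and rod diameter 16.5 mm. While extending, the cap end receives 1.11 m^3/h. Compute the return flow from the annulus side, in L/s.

Q_out ≈ 0.254 L/s

Cap-side area A_cap = π/4 × (39.3 mm)² = 1213 mm^2
Rod-side annular area A_ann = π/4 × (39.3² − 16.5²) = 999.2 mm^2
Piston speed v = Q_in/A_cap; rod-end outflow Q_out = v × A_ann = Q_in × A_ann/A_cap.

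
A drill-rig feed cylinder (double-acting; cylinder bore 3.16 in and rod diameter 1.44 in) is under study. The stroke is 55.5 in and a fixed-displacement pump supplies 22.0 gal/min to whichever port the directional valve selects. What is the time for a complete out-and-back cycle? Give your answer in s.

t ≈ 9.21 s

Cap-side area A_cap = π/4 × (3.16 in)² = 7.843 in^2
Rod-side annular area A_ann = π/4 × (3.16² − 1.44²) = 6.214 in^2
t_ext = A_cap·L/Q = 5.139 s
t_ret = A_ann·L/Q = 4.072 s
t_cycle = t_ext + t_ret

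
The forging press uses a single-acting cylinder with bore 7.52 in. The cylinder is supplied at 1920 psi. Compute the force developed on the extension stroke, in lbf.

Cap-side area A_cap = π/4 × (7.52 in)² = 44.41 in^2
F = P × A_cap = 1920 psi × A_cap

F ≈ 85300 lbf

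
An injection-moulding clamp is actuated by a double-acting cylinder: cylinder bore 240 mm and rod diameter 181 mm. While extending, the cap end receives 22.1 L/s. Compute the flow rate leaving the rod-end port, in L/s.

Cap-side area A_cap = π/4 × (240 mm)² = 45240 mm^2
Rod-side annular area A_ann = π/4 × (240² − 181²) = 19510 mm^2
Piston speed v = Q_in/A_cap; rod-end outflow Q_out = v × A_ann = Q_in × A_ann/A_cap.

Q_out ≈ 9.53 L/s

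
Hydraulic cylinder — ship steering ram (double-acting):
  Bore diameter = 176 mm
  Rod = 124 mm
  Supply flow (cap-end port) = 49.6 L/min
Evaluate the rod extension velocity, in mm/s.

Cap-side area A_cap = π/4 × (176 mm)² = 24330 mm^2
v = Q / A

v ≈ 34.0 mm/s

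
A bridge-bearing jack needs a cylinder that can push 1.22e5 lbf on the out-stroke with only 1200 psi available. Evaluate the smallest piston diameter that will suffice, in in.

Extension force acts on the full piston face: F = P × (π/4)D².
D = √(4F / (πP)) = √(4 × 1.22e5 lbf / (π × 1200 psi))

D ≈ 11.4 in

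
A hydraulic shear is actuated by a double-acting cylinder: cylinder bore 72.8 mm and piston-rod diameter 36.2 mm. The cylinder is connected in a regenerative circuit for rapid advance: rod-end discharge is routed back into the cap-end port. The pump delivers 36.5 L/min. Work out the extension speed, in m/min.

In regeneration the rod-end outflow joins the pump flow into the cap end, so the net volume the pump must supply per unit advance equals the rod cross-section area.
Rod cross-section A_rod = π/4 × (36.2 mm)² = 1029 mm^2
v = Q_pump / A_rod

v ≈ 35.5 m/min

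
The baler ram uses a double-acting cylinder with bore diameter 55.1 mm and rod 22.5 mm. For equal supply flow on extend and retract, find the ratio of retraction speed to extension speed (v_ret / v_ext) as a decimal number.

v_ret/v_ext ≈ 1.20

Cap-side area A_cap = π/4 × (55.1 mm)² = 2384 mm^2
Rod-side annular area A_ann = π/4 × (55.1² − 22.5²) = 1987 mm^2
For equal Q, v ∝ 1/A, so v_ret/v_ext = A_cap/A_ann.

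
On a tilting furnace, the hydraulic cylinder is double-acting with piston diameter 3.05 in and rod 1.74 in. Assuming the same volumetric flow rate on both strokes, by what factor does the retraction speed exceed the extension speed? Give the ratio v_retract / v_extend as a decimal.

v_ret/v_ext ≈ 1.48

Cap-side area A_cap = π/4 × (3.05 in)² = 7.306 in^2
Rod-side annular area A_ann = π/4 × (3.05² − 1.74²) = 4.928 in^2
For equal Q, v ∝ 1/A, so v_ret/v_ext = A_cap/A_ann.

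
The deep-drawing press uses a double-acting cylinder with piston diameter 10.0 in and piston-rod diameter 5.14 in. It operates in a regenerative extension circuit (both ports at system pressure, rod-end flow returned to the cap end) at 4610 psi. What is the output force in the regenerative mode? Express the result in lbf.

F ≈ 95700 lbf

With equal pressure on both faces, forces on the annular region cancel; the net push is pressure × rod cross-section.
Rod cross-section A_rod = π/4 × (5.14 in)² = 20.75 in^2
F = P × A_rod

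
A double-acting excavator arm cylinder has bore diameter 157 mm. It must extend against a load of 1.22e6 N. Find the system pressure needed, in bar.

P ≈ 630 bar

Cap-side area A_cap = π/4 × (157 mm)² = 19360 mm^2
P = F / A = 1.22e6 N / A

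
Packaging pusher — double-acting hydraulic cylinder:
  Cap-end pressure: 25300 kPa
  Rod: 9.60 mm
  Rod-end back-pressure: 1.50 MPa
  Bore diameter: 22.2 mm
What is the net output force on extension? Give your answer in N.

Cap-side area A_cap = π/4 × (22.2 mm)² = 387.1 mm^2
Rod-side annular area A_ann = π/4 × (22.2² − 9.60²) = 314.7 mm^2
Net thrust = P_cap·A_cap − P_rod·A_ann = 9793 N − 472.0 N

F ≈ 9320 N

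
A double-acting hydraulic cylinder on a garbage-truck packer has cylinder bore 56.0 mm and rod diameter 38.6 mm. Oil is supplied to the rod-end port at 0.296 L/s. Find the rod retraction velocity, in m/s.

Rod-side annular area A_ann = π/4 × (56.0² − 38.6²) = 1293 mm^2
Flow into the rod-end port fills the annular volume.
v = Q / A

v ≈ 0.229 m/s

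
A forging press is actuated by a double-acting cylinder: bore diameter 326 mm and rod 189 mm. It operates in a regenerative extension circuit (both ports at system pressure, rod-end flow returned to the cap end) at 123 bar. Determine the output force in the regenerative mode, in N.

With equal pressure on both faces, forces on the annular region cancel; the net push is pressure × rod cross-section.
Rod cross-section A_rod = π/4 × (189 mm)² = 28060 mm^2
F = P × A_rod

F ≈ 3.45e5 N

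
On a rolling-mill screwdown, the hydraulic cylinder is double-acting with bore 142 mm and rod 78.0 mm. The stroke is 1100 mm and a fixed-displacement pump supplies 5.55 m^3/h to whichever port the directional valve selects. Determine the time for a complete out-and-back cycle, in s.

t ≈ 19.2 s

Cap-side area A_cap = π/4 × (142 mm)² = 15840 mm^2
Rod-side annular area A_ann = π/4 × (142² − 78.0²) = 11060 mm^2
t_ext = A_cap·L/Q = 11.30 s
t_ret = A_ann·L/Q = 7.890 s
t_cycle = t_ext + t_ret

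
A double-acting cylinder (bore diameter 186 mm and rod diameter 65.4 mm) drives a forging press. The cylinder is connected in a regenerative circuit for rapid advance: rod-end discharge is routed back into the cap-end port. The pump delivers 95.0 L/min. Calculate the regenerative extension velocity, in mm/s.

In regeneration the rod-end outflow joins the pump flow into the cap end, so the net volume the pump must supply per unit advance equals the rod cross-section area.
Rod cross-section A_rod = π/4 × (65.4 mm)² = 3359 mm^2
v = Q_pump / A_rod

v ≈ 471 mm/s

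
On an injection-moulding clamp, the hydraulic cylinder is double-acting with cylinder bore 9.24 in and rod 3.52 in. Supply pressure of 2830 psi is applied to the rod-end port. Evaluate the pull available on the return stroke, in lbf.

Rod-side annular area A_ann = π/4 × (9.24² − 3.52²) = 57.32 in^2
On retraction the pressure acts on the annular area (bore minus rod).
F = P × A_ann

F ≈ 1.62e5 lbf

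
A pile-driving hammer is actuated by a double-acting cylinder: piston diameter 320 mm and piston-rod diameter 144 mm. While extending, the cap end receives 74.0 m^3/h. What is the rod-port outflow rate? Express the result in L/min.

Cap-side area A_cap = π/4 × (320 mm)² = 80420 mm^2
Rod-side annular area A_ann = π/4 × (320² − 144²) = 64140 mm^2
Piston speed v = Q_in/A_cap; rod-end outflow Q_out = v × A_ann = Q_in × A_ann/A_cap.

Q_out ≈ 984 L/min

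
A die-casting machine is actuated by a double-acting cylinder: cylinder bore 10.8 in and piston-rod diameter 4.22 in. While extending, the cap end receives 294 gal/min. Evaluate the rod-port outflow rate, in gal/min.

Cap-side area A_cap = π/4 × (10.8 in)² = 91.61 in^2
Rod-side annular area A_ann = π/4 × (10.8² − 4.22²) = 77.62 in^2
Piston speed v = Q_in/A_cap; rod-end outflow Q_out = v × A_ann = Q_in × A_ann/A_cap.

Q_out ≈ 249 gal/min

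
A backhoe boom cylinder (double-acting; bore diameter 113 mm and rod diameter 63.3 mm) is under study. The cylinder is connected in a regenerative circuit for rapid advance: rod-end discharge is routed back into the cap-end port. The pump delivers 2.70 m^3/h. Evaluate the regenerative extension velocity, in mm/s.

In regeneration the rod-end outflow joins the pump flow into the cap end, so the net volume the pump must supply per unit advance equals the rod cross-section area.
Rod cross-section A_rod = π/4 × (63.3 mm)² = 3147 mm^2
v = Q_pump / A_rod

v ≈ 238 mm/s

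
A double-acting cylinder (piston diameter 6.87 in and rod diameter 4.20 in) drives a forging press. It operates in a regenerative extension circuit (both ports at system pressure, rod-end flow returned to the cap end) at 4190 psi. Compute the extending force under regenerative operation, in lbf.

With equal pressure on both faces, forces on the annular region cancel; the net push is pressure × rod cross-section.
Rod cross-section A_rod = π/4 × (4.20 in)² = 13.85 in^2
F = P × A_rod

F ≈ 58100 lbf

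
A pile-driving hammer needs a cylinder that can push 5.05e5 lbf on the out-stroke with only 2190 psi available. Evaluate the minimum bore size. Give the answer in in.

Extension force acts on the full piston face: F = P × (π/4)D².
D = √(4F / (πP)) = √(4 × 5.05e5 lbf / (π × 2190 psi))

D ≈ 17.1 in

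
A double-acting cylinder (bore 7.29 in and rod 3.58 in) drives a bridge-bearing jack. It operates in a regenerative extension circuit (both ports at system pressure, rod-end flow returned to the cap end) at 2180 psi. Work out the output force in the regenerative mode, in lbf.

With equal pressure on both faces, forces on the annular region cancel; the net push is pressure × rod cross-section.
Rod cross-section A_rod = π/4 × (3.58 in)² = 10.07 in^2
F = P × A_rod

F ≈ 21900 lbf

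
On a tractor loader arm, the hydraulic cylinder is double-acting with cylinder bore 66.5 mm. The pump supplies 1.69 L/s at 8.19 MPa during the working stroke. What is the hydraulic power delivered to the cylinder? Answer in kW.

Hydraulic power = P × Q

W ≈ 13.8 kW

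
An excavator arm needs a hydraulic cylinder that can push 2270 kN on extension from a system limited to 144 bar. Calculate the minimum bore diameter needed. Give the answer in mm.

D ≈ 448 mm

Extension force acts on the full piston face: F = P × (π/4)D².
D = √(4F / (πP)) = √(4 × 2270 kN / (π × 144 bar))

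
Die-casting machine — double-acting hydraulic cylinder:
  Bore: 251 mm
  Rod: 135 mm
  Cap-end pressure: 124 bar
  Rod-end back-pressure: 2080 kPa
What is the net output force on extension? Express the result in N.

Cap-side area A_cap = π/4 × (251 mm)² = 49480 mm^2
Rod-side annular area A_ann = π/4 × (251² − 135²) = 35170 mm^2
Net thrust = P_cap·A_cap − P_rod·A_ann = 6.136e5 N − 73150 N

F ≈ 5.40e5 N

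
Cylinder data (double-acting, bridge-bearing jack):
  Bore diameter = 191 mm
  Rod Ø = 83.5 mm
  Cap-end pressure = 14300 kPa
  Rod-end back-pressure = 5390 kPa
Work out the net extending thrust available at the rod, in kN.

Cap-side area A_cap = π/4 × (191 mm)² = 28650 mm^2
Rod-side annular area A_ann = π/4 × (191² − 83.5²) = 23180 mm^2
Net thrust = P_cap·A_cap − P_rod·A_ann = 409.7 kN − 124.9 kN

F ≈ 285 kN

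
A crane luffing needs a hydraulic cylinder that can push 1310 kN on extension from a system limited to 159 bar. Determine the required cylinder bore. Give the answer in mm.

D ≈ 324 mm

Extension force acts on the full piston face: F = P × (π/4)D².
D = √(4F / (πP)) = √(4 × 1310 kN / (π × 159 bar))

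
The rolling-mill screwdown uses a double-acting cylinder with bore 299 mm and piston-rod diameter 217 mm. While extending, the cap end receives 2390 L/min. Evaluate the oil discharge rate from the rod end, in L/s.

Q_out ≈ 18.9 L/s

Cap-side area A_cap = π/4 × (299 mm)² = 70220 mm^2
Rod-side annular area A_ann = π/4 × (299² − 217²) = 33230 mm^2
Piston speed v = Q_in/A_cap; rod-end outflow Q_out = v × A_ann = Q_in × A_ann/A_cap.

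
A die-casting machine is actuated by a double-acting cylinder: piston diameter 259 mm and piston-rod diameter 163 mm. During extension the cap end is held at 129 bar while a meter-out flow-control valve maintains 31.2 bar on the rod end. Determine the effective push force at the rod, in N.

F ≈ 5.80e5 N

Cap-side area A_cap = π/4 × (259 mm)² = 52690 mm^2
Rod-side annular area A_ann = π/4 × (259² − 163²) = 31820 mm^2
Net thrust = P_cap·A_cap − P_rod·A_ann = 6.796e5 N − 99270 N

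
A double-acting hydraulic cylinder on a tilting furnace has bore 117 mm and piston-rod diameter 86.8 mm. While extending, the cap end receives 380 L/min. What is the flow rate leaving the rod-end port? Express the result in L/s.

Cap-side area A_cap = π/4 × (117 mm)² = 10750 mm^2
Rod-side annular area A_ann = π/4 × (117² − 86.8²) = 4834 mm^2
Piston speed v = Q_in/A_cap; rod-end outflow Q_out = v × A_ann = Q_in × A_ann/A_cap.

Q_out ≈ 2.85 L/s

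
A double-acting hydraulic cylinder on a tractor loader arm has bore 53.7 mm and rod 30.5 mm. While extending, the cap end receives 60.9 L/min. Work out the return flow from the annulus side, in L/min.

Q_out ≈ 41.3 L/min

Cap-side area A_cap = π/4 × (53.7 mm)² = 2265 mm^2
Rod-side annular area A_ann = π/4 × (53.7² − 30.5²) = 1534 mm^2
Piston speed v = Q_in/A_cap; rod-end outflow Q_out = v × A_ann = Q_in × A_ann/A_cap.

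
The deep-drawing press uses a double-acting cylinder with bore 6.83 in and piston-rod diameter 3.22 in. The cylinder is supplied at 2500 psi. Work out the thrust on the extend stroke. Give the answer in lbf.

Cap-side area A_cap = π/4 × (6.83 in)² = 36.64 in^2
F = P × A_cap = 2500 psi × A_cap

F ≈ 91600 lbf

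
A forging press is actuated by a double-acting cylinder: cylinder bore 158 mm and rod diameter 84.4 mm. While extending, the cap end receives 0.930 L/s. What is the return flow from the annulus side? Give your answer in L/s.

Q_out ≈ 0.665 L/s

Cap-side area A_cap = π/4 × (158 mm)² = 19610 mm^2
Rod-side annular area A_ann = π/4 × (158² − 84.4²) = 14010 mm^2
Piston speed v = Q_in/A_cap; rod-end outflow Q_out = v × A_ann = Q_in × A_ann/A_cap.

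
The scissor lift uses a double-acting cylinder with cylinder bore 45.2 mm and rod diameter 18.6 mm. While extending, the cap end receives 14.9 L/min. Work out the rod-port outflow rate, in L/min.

Q_out ≈ 12.4 L/min

Cap-side area A_cap = π/4 × (45.2 mm)² = 1605 mm^2
Rod-side annular area A_ann = π/4 × (45.2² − 18.6²) = 1333 mm^2
Piston speed v = Q_in/A_cap; rod-end outflow Q_out = v × A_ann = Q_in × A_ann/A_cap.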